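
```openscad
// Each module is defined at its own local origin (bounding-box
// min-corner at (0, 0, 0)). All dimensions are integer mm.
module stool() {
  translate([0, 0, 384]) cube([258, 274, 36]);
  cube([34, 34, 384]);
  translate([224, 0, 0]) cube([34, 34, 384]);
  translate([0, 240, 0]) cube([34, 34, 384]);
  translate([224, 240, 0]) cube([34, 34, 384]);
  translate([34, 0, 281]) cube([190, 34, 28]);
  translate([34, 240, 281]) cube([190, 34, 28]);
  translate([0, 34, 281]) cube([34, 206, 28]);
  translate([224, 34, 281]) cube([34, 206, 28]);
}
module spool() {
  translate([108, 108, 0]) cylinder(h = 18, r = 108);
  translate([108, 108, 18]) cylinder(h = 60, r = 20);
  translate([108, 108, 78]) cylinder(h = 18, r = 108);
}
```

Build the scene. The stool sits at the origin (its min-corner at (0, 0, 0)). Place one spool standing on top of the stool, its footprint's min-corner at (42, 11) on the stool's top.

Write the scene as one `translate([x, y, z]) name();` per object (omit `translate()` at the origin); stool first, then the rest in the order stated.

stool();
translate([42, 11, 420]) spool();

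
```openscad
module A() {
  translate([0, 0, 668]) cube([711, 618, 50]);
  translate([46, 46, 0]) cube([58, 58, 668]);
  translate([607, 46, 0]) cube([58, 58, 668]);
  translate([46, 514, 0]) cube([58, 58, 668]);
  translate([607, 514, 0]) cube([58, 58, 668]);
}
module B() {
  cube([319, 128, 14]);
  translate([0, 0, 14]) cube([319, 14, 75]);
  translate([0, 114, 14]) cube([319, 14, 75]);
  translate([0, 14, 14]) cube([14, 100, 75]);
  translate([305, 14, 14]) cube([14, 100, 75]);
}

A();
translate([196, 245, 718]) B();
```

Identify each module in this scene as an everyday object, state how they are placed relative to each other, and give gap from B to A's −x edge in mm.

The open box's min-x is at 196; the table's min-x is 0; gap = 196 mm.

A is a table. B is an open box. The open box is on top of the table, centred. The gap from the open box to the table's −x edge is 196 mm.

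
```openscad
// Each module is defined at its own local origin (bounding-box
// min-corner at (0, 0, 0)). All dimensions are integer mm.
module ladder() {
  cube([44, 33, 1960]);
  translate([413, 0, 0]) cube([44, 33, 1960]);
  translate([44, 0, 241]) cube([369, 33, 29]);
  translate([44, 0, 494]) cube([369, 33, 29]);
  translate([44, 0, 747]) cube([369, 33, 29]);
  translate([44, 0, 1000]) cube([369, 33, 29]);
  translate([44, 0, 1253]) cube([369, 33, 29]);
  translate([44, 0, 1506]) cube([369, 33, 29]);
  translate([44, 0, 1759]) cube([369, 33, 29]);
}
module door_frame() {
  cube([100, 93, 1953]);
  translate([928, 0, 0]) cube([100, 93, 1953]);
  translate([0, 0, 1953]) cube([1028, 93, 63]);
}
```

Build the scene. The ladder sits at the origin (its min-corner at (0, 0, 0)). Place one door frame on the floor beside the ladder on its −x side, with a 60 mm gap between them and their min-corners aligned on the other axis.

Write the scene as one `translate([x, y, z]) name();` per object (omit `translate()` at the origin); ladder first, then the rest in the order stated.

ladder();
translate([-1088, 0, 0]) door_frame();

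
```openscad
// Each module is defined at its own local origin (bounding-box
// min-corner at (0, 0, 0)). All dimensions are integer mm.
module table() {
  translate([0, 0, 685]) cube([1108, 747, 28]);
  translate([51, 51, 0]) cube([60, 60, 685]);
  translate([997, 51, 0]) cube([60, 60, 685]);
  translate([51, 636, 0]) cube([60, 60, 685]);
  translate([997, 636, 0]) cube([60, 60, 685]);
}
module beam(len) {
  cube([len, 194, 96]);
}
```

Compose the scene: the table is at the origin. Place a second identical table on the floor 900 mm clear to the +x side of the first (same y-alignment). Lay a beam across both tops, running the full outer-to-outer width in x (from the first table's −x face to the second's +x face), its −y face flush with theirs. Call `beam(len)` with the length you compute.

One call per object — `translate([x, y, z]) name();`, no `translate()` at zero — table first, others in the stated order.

table();
translate([2008, 0, 0]) table();
translate([0, 0, 713]) beam(3116);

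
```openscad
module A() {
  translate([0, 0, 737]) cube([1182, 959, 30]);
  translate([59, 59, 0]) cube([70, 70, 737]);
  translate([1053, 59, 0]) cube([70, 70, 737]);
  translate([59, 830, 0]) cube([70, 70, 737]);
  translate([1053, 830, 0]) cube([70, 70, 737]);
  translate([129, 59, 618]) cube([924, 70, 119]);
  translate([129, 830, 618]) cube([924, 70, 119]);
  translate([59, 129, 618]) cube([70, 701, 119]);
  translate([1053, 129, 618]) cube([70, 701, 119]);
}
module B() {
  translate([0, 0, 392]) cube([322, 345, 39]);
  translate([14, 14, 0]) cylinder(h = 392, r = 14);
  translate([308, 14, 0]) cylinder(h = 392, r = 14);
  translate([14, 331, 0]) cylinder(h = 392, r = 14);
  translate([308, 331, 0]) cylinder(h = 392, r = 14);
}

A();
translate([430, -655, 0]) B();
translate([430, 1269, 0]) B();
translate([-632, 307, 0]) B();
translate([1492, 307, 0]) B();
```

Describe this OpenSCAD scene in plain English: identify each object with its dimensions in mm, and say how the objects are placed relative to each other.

A is a table with a 1182×959 mm rectangular top, 30 mm thick, top surface at z = 767 mm, supported by four 70×70 mm square legs, each inset 59 mm from the nearest pair of top edges, running from the floor. Four apron rails, 70 mm thick and 119 mm tall, run between adjacent legs with their top edges flush with the underside of the top and their outer faces flush with the legs' outer faces.

B is a simple wooden stool: a rectangular seat 322 mm (x) by 345 mm (y), 39 mm thick, top face at z = 431 mm, on four round legs, each 28 mm in diameter. The legs rest on z = 0, each leg's axis is inset half a diameter from the nearest pair of seat edges (so the leg's bounding box is flush with the corner).

Four stools sit around the table at the −y, +y, −x, +x sides.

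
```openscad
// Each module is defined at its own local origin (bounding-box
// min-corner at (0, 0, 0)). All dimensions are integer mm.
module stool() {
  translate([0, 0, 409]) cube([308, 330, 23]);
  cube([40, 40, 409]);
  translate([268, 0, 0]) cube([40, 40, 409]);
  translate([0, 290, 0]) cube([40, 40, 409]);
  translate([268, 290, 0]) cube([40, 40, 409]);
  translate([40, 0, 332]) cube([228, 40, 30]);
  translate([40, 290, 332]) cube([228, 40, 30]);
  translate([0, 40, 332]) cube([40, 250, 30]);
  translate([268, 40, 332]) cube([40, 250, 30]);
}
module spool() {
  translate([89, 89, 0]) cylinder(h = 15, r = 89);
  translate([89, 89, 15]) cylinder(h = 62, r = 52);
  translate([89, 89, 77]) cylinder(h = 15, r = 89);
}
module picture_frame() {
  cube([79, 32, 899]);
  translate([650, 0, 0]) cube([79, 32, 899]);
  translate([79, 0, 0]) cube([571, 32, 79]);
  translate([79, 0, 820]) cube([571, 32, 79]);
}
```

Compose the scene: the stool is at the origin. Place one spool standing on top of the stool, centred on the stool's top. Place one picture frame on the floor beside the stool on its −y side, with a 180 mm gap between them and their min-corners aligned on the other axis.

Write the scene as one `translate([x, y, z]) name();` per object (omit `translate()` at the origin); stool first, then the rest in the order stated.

stool();
translate([65, 76, 432]) spool();
translate([0, -212, 0]) picture_frame();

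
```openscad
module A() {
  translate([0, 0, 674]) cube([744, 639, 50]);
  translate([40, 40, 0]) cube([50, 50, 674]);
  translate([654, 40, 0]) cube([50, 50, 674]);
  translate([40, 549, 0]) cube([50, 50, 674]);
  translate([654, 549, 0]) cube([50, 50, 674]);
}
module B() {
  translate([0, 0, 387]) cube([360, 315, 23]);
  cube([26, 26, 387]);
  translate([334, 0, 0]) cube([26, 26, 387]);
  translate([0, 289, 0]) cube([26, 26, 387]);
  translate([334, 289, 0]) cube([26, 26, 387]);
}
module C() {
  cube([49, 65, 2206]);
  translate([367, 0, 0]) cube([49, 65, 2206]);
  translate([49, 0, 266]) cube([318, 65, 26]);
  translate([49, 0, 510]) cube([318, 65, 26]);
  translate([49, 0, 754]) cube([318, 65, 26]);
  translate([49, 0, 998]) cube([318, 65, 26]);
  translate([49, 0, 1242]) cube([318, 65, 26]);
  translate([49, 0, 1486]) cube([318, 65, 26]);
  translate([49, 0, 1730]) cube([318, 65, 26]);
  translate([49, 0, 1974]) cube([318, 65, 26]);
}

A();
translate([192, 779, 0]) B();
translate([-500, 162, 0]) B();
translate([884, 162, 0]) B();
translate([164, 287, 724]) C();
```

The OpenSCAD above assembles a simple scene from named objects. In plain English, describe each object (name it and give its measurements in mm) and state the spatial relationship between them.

A is a table: top 744 mm (x) × 639 mm (y), 50 mm thick, upper face at z = 724 mm, on four 50×50 mm square legs, each inset 40 mm from the nearest pair of top edges, running from z = 0 to the bottom of the top.

B is a four-legged stool. The seat is 360×315 mm, 23 mm thick, top at z = 410 mm. It stands on four square legs, each 26×26 mm in cross-section, from z = 0 to the seat underside, each flush with a corner of the seat.

C is a wooden ladder with two side rails of 49×65 mm section and 2206 mm height, set 416 mm apart overall. Between them run 8 rectangular rungs (65 mm deep, 26 mm thick), front faces flush with the rails' −y face. The bottom of the first rung is 266 mm above the floor and each subsequent rung is 244 mm higher than the one below.

Three stools sit around the table at the +y, −x, +x sides. The ladder is on top of the table, centred.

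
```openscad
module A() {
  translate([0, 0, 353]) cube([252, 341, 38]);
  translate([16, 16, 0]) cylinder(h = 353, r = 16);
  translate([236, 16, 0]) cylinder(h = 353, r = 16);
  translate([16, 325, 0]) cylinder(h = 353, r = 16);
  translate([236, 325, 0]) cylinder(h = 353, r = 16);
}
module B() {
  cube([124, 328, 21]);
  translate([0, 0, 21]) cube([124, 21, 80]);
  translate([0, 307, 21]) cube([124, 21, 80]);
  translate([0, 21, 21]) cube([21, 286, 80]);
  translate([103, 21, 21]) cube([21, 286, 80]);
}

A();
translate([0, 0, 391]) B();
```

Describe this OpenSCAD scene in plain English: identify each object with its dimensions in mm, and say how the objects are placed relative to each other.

A is a four-legged stool. The seat is a 252×341×38 mm slab whose top surface is at z = 391 mm; four round legs, each 32 mm in diameter, run from the floor (z = 0) to the underside of the seat, each leg's axis is inset half a diameter from the nearest pair of seat edges (so the leg's bounding box is flush with the corner).

B is an open storage box with external size 124×328×101 mm and wall thickness 21 mm (the base is also 21 mm thick). The base covers the whole footprint; the four walls stand on the base, with the y-facing walls full-width and the x-facing walls fitting between their inner faces.

The open box is on top of the stool.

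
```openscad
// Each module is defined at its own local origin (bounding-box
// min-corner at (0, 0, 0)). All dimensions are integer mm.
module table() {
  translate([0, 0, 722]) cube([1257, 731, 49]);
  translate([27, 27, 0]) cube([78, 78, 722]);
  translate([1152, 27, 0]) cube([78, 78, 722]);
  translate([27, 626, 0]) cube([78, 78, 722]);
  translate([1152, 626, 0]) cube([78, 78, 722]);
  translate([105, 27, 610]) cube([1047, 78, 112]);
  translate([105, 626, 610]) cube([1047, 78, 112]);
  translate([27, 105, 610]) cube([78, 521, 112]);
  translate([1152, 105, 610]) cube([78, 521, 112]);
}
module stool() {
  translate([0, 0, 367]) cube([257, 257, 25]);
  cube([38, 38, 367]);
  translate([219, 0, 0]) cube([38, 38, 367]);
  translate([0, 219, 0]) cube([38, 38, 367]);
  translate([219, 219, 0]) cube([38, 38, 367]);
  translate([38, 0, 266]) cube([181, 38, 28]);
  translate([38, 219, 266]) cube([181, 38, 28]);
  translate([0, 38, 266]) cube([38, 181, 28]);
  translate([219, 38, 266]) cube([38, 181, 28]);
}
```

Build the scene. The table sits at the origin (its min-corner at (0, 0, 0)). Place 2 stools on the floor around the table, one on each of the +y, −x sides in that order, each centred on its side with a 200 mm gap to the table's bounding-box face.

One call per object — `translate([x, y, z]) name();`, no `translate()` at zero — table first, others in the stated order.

table();
translate([500, 931, 0]) stool();
translate([-457, 237, 0]) stool();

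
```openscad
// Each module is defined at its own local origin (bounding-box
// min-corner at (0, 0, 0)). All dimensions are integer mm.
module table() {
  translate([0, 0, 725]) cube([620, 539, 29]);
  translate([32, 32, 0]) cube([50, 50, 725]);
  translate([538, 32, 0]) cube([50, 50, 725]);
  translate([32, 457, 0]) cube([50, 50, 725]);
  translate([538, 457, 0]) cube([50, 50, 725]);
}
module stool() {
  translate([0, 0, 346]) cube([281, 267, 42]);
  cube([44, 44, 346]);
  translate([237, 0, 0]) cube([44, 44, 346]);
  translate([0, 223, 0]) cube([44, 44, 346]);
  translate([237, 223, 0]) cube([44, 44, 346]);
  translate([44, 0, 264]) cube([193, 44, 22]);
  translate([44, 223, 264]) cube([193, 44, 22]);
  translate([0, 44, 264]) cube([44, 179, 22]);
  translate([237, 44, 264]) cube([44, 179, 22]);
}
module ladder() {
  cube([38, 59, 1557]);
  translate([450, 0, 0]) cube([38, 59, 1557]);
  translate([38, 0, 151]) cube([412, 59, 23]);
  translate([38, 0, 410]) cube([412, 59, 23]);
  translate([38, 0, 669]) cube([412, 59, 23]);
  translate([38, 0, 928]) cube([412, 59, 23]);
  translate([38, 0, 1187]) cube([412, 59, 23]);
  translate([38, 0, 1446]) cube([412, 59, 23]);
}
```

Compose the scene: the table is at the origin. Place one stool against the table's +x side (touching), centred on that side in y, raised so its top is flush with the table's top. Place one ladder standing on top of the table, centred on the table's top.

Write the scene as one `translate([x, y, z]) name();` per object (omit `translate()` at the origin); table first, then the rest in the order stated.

table();
translate([620, 136, 366]) stool();
translate([66, 240, 754]) ladder();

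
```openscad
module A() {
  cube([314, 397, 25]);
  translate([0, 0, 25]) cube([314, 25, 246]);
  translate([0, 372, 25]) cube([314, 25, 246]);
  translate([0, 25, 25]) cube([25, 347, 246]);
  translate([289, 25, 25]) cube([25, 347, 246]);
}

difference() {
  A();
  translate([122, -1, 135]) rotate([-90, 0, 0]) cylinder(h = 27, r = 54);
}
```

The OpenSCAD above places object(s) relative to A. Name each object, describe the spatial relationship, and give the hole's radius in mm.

The subtracted cylinder has r = 54 mm.

A is an open box. The open box has a circular hole through its front wall. The hole's radius is 54 mm.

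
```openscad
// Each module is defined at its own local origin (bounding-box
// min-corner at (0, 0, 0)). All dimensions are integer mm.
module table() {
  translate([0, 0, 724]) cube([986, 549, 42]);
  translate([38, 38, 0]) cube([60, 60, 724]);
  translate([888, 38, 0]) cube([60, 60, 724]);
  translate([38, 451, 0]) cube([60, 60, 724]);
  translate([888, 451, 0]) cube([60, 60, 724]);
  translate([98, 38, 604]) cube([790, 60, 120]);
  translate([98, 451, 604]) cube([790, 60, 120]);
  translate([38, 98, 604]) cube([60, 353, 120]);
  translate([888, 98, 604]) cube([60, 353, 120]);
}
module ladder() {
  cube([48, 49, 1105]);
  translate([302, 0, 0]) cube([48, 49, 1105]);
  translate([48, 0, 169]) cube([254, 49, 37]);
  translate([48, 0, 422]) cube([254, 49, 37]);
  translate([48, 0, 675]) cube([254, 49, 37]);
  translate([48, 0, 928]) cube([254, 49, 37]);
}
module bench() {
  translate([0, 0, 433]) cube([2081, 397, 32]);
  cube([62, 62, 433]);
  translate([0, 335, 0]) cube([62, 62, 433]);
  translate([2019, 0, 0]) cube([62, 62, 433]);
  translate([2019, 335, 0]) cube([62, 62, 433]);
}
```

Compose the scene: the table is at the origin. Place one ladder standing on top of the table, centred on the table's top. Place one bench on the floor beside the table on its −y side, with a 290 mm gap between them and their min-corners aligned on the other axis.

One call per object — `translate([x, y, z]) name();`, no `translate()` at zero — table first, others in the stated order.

table();
translate([318, 250, 766]) ladder();
translate([0, -687, 0]) bench();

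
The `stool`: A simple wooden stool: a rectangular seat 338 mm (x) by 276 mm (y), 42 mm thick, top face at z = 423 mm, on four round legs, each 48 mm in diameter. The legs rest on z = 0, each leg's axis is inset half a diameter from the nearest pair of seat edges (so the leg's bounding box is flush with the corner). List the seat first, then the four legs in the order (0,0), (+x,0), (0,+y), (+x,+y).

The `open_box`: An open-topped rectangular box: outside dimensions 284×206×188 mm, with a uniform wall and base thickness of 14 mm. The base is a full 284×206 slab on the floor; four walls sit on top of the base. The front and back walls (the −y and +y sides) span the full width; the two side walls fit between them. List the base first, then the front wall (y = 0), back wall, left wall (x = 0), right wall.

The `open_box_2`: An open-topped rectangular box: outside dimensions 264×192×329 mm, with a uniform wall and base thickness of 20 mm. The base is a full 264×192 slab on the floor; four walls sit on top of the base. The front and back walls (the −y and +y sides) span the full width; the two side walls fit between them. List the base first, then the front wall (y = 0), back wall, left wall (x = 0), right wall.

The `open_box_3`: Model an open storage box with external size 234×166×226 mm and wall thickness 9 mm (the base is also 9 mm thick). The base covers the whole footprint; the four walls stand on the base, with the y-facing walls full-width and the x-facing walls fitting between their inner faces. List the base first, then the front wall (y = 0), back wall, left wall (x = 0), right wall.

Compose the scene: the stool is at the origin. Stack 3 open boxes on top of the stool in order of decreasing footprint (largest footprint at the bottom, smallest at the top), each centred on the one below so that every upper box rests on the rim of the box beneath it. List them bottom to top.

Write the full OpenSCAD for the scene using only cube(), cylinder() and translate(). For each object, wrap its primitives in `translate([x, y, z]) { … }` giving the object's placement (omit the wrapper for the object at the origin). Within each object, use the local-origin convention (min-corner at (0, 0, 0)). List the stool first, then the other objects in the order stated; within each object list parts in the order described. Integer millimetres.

translate([0, 0, 381]) cube([338, 276, 42]);
translate([24, 24, 0]) cylinder(h = 381, r = 24);
translate([314, 24, 0]) cylinder(h = 381, r = 24);
translate([24, 252, 0]) cylinder(h = 381, r = 24);
translate([314, 252, 0]) cylinder(h = 381, r = 24);
translate([27, 35, 423]) {
  cube([284, 206, 14]);
  translate([0, 0, 14]) cube([284, 14, 174]);
  translate([0, 192, 14]) cube([284, 14, 174]);
  translate([0, 14, 14]) cube([14, 178, 174]);
  translate([270, 14, 14]) cube([14, 178, 174]);
}
translate([37, 42, 611]) {
  cube([264, 192, 20]);
  translate([0, 0, 20]) cube([264, 20, 309]);
  translate([0, 172, 20]) cube([264, 20, 309]);
  translate([0, 20, 20]) cube([20, 152, 309]);
  translate([244, 20, 20]) cube([20, 152, 309]);
}
translate([52, 55, 940]) {
  cube([234, 166, 9]);
  translate([0, 0, 9]) cube([234, 9, 217]);
  translate([0, 157, 9]) cube([234, 9, 217]);
  translate([0, 9, 9]) cube([9, 148, 217]);
  translate([225, 9, 9]) cube([9, 148, 217]);
}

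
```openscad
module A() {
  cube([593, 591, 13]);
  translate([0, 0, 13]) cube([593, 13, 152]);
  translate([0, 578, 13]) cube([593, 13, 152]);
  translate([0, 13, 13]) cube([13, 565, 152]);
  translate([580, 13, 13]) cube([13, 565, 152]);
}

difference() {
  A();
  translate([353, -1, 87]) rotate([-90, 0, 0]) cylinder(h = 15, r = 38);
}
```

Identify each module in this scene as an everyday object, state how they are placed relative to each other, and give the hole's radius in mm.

A is an open box. The open box has a circular hole through its front wall. The hole's radius is 38 mm.

The subtracted cylinder has r = 38 mm.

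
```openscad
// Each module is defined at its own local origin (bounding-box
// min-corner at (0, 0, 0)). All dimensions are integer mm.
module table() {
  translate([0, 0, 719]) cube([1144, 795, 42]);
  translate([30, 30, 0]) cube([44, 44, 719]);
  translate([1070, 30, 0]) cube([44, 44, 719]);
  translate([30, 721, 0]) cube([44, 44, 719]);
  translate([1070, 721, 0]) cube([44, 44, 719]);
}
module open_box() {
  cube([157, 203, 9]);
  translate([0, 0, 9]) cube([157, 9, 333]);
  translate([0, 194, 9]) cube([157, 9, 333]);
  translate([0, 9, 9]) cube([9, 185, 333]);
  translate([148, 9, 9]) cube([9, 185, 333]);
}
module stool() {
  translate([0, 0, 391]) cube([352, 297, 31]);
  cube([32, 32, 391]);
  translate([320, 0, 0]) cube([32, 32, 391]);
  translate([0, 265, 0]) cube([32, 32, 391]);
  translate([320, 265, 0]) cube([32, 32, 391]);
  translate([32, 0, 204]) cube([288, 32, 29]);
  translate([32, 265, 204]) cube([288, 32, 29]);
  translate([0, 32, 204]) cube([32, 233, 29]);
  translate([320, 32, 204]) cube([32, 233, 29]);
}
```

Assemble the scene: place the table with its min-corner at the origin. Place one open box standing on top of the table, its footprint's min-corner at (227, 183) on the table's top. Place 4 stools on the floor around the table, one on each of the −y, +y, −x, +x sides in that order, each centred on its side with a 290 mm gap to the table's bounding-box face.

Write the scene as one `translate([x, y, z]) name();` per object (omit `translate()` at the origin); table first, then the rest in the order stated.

table();
translate([227, 183, 761]) open_box();
translate([396, -587, 0]) stool();
translate([396, 1085, 0]) stool();
translate([-642, 249, 0]) stool();
translate([1434, 249, 0]) stool();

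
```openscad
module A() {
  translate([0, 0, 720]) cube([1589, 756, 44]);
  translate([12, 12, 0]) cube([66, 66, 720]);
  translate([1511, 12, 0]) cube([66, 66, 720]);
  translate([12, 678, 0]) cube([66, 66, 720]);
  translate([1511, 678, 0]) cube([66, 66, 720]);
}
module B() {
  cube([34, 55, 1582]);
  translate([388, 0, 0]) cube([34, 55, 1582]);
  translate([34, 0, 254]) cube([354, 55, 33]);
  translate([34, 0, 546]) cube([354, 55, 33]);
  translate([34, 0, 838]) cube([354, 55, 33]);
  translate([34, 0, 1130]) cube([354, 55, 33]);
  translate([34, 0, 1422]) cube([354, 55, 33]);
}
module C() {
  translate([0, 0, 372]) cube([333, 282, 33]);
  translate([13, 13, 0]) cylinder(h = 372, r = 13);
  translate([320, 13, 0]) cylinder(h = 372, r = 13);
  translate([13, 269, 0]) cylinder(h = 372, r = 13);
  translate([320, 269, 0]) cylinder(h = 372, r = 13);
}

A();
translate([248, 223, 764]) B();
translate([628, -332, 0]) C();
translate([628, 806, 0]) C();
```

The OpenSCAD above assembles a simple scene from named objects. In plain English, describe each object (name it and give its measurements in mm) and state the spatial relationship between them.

A is a table: top 1589 mm (x) × 756 mm (y), 44 mm thick, upper face at z = 764 mm, on four 66×66 mm square legs, each inset 12 mm from the nearest pair of top edges, running from z = 0 to the bottom of the top.

B is a straight ladder. Two 34×55 mm vertical rails, 1582 mm tall, stand 422 mm apart (outside-to-outside) with their front faces coplanar on the −y side. 5 rungs, each 55 mm deep and 33 mm tall, span between the inner faces of the rails, front faces flush with the rails. The lowest rung's underside is at z = 254 mm and rungs are spaced 292 mm apart (underside to underside).

C is a simple wooden stool: a rectangular seat 333 mm (x) by 282 mm (y), 33 mm thick, top face at z = 405 mm, on four round legs, each 26 mm in diameter. The legs rest on z = 0, each leg's axis is inset half a diameter from the nearest pair of seat edges (so the leg's bounding box is flush with the corner).

The ladder is on top of the table. Two stools sit around the table at the −y, +y sides.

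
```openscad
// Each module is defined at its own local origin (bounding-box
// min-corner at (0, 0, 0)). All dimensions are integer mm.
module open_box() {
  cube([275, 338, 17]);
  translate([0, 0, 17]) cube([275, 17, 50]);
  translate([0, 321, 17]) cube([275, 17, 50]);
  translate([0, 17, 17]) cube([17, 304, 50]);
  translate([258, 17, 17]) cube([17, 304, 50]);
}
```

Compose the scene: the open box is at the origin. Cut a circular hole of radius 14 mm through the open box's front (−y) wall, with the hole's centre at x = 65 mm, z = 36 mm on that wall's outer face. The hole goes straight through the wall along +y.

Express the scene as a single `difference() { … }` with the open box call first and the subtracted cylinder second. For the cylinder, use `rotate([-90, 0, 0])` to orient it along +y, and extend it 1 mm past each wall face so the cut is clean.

difference() {
  open_box();
  translate([65, -1, 36]) rotate([-90, 0, 0]) cylinder(h = 19, r = 14);
}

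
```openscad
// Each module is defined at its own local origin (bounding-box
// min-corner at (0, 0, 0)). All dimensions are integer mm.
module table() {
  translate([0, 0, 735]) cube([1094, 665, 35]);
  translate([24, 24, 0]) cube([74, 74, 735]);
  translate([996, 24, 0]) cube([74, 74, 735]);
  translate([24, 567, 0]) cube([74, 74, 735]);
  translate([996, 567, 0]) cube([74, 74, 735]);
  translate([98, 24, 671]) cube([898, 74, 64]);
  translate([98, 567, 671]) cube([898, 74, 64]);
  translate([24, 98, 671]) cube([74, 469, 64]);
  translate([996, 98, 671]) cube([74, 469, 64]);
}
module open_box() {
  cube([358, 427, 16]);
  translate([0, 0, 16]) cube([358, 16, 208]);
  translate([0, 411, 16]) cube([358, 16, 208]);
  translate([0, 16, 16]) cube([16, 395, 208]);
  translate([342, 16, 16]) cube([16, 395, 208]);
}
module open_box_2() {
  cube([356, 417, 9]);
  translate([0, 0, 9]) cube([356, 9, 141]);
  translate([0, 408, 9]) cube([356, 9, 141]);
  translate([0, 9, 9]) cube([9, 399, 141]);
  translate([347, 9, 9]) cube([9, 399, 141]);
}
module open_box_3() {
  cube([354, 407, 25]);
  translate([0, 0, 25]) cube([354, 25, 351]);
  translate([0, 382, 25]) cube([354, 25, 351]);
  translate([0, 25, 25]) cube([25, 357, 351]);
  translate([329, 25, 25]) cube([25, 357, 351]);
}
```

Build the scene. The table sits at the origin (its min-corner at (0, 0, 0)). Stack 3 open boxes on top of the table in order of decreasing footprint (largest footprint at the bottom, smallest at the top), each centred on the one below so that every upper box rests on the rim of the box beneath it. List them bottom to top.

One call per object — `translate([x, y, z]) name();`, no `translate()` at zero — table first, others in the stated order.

table();
translate([368, 119, 770]) open_box();
translate([369, 124, 994]) open_box_2();
translate([370, 129, 1144]) open_box_3();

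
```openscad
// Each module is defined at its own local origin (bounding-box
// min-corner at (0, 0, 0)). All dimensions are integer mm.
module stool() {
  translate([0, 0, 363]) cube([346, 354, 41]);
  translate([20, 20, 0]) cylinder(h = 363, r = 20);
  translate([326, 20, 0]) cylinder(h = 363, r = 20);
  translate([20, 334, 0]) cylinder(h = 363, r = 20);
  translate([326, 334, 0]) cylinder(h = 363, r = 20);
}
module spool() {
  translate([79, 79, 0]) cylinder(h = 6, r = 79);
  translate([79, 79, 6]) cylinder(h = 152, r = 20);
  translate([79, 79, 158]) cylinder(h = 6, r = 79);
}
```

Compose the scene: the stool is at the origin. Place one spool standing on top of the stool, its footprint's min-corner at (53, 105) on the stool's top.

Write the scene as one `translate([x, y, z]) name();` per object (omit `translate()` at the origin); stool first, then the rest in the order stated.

stool();
translate([53, 105, 404]) spool();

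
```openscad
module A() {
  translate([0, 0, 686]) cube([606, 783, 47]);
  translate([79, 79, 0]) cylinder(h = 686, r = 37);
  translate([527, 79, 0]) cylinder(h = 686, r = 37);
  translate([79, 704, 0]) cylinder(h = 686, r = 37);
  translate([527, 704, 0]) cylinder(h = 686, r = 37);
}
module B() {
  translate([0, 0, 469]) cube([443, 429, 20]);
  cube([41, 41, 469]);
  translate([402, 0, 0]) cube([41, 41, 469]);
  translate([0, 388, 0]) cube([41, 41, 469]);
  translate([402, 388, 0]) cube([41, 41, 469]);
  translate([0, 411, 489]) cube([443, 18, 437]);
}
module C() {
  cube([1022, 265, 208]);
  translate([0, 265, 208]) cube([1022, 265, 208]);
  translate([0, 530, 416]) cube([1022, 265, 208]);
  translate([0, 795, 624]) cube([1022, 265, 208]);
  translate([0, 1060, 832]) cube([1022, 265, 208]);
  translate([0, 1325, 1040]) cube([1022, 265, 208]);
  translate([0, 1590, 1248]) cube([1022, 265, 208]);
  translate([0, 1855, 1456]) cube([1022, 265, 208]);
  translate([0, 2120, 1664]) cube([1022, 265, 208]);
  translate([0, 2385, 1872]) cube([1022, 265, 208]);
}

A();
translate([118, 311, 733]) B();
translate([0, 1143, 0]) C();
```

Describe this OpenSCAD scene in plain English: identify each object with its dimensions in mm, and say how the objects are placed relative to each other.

A is a rectangular dining table. The top is 606×783×47 mm with its upper surface at z = 733 mm. It stands on four round legs of 74 mm diameter, each leg's bounding box inset 42 mm from the nearest pair of top edges, running from the floor to the underside of the top.

B is a chair: 443×429 mm seat, 20 mm thick, top at z = 489 mm, on four 41 mm square corner legs flush with the seat edges. A 18 mm thick backrest slab spans the full seat width, extending 437 mm above the seat top, its back face flush with the seat's +y edge.

C is a run of 10 identical solid stair steps. Each tread is 1022×265 mm and each step block is 208 mm high. Step 1 rests on the floor; step k is offset from step 1 by (k−1)×265 mm in y and (k−1)×208 mm in z.

The chair is on top of the table. The staircase is on the floor beside the table on its +y side.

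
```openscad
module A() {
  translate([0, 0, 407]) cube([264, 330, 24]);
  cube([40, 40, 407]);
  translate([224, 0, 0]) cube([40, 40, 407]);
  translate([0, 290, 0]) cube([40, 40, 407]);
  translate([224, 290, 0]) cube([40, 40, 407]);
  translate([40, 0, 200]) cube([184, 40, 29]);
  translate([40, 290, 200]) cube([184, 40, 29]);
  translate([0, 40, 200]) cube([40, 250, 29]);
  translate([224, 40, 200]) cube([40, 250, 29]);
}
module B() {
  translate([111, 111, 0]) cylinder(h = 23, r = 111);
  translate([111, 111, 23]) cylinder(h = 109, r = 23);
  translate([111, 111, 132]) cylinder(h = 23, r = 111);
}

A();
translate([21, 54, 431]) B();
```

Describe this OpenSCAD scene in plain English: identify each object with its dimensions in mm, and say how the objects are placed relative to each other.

A is a simple wooden stool: a rectangular seat 264 mm (x) by 330 mm (y), 24 mm thick, top face at z = 431 mm, on four square legs, each 40×40 mm in cross-section. The legs rest on z = 0, each flush with a corner of the seat. Four stretchers, 40 mm wide and 29 mm tall, connect adjacent legs with their undersides at z = 200 mm, each running between the inner faces of the legs it joins and aligned with the legs' outer faces on the other axis.

B is a spool: two coaxial disc flanges of radius 111 mm and thickness 23 mm, joined by a core cylinder of radius 23 mm and height 109 mm. The lower flange rests on z = 0 and the three cylinders share a vertical axis.

The spool is on top of the stool, centred.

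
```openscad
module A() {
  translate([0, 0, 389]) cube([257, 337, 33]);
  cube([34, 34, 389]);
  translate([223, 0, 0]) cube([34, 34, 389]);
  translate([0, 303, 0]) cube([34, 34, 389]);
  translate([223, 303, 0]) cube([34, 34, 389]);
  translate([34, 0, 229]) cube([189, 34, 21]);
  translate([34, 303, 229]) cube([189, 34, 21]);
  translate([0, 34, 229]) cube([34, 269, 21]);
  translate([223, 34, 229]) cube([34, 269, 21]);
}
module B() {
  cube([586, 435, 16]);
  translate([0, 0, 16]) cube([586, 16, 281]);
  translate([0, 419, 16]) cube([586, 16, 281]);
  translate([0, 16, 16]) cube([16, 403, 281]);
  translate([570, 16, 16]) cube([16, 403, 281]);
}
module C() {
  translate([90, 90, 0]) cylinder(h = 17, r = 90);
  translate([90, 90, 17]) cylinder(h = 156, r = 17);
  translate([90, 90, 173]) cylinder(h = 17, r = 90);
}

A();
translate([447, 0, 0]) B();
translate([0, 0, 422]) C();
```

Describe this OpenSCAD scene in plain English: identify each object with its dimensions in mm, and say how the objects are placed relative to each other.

A is a four-legged stool. The seat is a 257×337×33 mm slab whose top surface is at z = 422 mm; four square legs, each 34×34 mm in cross-section, run from the floor (z = 0) to the underside of the seat, each flush with a corner of the seat. Four stretchers, 34 mm wide and 21 mm tall, connect adjacent legs with their undersides at z = 229 mm, each running between the inner faces of the legs it joins and aligned with the legs' outer faces on the other axis.

B is an open-topped rectangular box: outside dimensions 586×435×297 mm, with a uniform wall and base thickness of 16 mm. The base is a full 586×435 slab on the floor; four walls sit on top of the base. The front and back walls (the −y and +y sides) span the full width; the two side walls fit between them.

C is a spool: two coaxial disc flanges of radius 90 mm and thickness 17 mm, joined by a core cylinder of radius 17 mm and height 156 mm. The lower flange rests on z = 0 and the three cylinders share a vertical axis.

The open box is on the floor beside the stool on its +x side. The spool is on top of the stool.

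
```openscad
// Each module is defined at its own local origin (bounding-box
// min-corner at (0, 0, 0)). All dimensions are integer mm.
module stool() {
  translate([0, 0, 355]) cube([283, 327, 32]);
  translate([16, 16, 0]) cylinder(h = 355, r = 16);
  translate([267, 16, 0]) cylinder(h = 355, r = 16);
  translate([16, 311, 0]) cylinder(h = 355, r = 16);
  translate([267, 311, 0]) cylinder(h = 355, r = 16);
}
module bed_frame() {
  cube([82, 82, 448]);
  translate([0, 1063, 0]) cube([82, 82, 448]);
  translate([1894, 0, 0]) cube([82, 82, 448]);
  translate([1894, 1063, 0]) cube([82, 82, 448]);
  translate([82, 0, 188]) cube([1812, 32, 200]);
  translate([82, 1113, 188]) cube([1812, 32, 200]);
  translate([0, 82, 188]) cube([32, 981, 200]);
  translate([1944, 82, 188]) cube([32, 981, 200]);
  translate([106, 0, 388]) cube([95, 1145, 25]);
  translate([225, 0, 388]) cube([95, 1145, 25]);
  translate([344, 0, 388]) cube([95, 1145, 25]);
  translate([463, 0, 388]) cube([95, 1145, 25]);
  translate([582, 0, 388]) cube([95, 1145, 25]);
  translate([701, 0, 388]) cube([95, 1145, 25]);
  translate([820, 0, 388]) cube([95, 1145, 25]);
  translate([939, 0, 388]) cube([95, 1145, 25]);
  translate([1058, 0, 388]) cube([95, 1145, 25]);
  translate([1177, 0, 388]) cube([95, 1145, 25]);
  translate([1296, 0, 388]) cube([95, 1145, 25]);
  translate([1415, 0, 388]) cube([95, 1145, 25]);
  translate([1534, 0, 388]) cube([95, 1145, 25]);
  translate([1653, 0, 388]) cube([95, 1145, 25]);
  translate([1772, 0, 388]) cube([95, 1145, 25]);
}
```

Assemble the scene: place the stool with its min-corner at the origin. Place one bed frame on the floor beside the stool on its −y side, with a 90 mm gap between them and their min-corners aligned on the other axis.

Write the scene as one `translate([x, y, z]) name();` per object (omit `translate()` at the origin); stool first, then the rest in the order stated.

stool();
translate([0, -1235, 0]) bed_frame();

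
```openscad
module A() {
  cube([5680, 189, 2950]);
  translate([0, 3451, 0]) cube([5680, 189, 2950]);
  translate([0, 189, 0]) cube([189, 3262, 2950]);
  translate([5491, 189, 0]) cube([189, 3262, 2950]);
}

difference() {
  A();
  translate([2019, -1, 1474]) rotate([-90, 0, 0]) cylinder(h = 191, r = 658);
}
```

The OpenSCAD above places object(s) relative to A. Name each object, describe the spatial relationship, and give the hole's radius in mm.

The subtracted cylinder has r = 658 mm.

A is a house frame. The house frame has a circular hole through its front wall. The hole's radius is 658 mm.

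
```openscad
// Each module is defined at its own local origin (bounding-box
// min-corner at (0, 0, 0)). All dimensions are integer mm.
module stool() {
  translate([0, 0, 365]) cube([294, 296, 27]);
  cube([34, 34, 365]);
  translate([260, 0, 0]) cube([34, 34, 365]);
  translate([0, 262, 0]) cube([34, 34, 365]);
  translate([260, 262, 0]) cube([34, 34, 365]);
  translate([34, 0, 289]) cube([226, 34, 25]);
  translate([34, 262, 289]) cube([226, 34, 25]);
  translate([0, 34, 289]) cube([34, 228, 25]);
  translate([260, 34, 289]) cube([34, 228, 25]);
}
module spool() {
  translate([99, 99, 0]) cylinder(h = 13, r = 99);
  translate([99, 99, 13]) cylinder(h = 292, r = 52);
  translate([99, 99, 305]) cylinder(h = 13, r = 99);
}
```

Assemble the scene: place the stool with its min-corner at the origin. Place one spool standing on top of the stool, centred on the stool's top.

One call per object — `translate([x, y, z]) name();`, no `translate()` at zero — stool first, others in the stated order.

stool();
translate([48, 49, 392]) spool();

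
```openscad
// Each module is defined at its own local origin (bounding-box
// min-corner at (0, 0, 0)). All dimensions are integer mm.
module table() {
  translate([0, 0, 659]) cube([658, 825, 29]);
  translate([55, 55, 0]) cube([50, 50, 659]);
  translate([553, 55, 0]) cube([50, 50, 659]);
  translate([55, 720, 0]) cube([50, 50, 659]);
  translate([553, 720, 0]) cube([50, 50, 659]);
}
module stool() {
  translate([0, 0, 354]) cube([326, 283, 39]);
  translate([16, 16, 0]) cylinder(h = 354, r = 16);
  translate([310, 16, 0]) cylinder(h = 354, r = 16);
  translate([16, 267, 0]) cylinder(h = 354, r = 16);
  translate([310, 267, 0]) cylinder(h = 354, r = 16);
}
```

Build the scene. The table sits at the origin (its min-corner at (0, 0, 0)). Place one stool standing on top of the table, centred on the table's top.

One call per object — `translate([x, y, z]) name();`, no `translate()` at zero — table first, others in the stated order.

table();
translate([166, 271, 688]) stool();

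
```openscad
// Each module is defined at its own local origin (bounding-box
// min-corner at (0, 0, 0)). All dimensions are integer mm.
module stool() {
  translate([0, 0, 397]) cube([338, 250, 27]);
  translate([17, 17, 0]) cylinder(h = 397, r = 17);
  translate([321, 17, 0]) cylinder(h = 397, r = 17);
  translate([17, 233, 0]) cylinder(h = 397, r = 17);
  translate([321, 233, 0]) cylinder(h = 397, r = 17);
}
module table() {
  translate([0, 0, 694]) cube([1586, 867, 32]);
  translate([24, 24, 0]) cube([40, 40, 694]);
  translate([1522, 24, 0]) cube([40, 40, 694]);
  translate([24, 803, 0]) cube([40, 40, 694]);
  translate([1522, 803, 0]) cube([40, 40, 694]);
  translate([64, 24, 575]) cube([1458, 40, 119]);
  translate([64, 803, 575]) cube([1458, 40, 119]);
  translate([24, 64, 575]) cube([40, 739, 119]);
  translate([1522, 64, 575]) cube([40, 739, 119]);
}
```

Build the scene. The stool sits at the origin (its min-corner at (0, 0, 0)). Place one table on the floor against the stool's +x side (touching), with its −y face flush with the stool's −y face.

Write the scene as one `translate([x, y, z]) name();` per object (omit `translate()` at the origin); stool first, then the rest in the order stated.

stool();
translate([338, 0, 0]) table();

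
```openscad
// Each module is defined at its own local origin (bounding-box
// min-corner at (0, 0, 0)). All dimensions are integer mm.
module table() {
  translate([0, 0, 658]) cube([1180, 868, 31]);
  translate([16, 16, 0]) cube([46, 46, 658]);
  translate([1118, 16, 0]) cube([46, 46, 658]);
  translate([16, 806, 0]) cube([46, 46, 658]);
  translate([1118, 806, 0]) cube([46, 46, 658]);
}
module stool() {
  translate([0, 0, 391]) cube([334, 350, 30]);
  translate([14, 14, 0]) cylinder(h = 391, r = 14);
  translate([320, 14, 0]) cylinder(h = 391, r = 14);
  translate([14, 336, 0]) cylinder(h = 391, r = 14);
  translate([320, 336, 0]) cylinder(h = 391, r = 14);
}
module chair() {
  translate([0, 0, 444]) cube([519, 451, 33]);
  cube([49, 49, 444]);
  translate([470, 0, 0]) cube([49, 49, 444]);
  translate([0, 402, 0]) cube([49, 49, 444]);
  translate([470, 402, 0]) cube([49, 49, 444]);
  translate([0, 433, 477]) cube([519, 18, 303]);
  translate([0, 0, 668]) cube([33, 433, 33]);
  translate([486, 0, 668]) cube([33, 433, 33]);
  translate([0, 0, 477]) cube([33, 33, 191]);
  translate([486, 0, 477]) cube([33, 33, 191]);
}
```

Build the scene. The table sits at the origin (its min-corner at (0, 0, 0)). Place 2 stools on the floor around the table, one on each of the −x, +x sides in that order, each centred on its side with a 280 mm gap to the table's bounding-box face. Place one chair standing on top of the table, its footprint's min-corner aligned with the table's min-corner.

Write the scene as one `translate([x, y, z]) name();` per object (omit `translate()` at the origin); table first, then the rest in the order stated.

table();
translate([-614, 259, 0]) stool();
translate([1460, 259, 0]) stool();
translate([0, 0, 689]) chair();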